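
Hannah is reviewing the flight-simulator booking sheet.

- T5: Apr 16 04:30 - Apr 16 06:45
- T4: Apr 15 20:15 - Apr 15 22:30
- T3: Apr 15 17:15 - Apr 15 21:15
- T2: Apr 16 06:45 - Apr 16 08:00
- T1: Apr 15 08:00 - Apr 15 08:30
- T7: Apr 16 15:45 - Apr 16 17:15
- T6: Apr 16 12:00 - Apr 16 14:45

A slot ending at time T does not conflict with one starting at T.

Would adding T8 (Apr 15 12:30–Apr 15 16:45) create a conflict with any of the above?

T1: ends Apr 15 08:30 at or before T8 starts Apr 15 12:30 → clear.
T3: starts Apr 15 17:15 at or after T8 ends Apr 15 16:45 → clear.
T4: starts Apr 15 20:15 at or after T8 ends Apr 15 16:45 → clear.
T5: starts Apr 16 04:30 at or after T8 ends Apr 15 16:45 → clear.
T2: starts Apr 16 06:45 at or after T8 ends Apr 15 16:45 → clear.
T6: starts Apr 16 12:00 at or after T8 ends Apr 15 16:45 → clear.
T7: starts Apr 16 15:45 at or after T8 ends Apr 15 16:45 → clear.

No — it doesn't clash with anything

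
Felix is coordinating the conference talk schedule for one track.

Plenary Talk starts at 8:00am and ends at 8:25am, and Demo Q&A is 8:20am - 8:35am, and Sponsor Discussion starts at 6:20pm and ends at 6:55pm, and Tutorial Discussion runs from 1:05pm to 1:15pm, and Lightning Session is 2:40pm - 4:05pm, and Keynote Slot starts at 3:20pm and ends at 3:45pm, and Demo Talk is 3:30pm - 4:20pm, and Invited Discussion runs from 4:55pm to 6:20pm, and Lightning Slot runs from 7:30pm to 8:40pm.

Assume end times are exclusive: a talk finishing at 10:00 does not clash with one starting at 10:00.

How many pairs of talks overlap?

4

Check each pair: they overlap iff neither finishes before the other starts.
Sorted by start: Plenary Talk, Demo Q&A, Tutorial Discussion, Lightning Session, Keynote Slot, Demo Talk, Invited Discussion, Sponsor Discussion, Lightning Slot.
Demo Q&A starts before Plenary Talk ends → Plenary Talk and Demo Q&A overlap.
Tutorial Discussion starts after Plenary Talk ends, so nothing later overlaps Plenary Talk either.
Tutorial Discussion starts after Demo Q&A ends, so nothing later overlaps Demo Q&A either.
Lightning Session starts after Tutorial Discussion ends, so nothing later overlaps Tutorial Discussion either.
Keynote Slot starts before Lightning Session ends → Lightning Session and Keynote Slot overlap.
Demo Talk starts before Lightning Session ends → Lightning Session and Demo Talk overlap.
Invited Discussion starts after Lightning Session ends, so nothing later overlaps Lightning Session either.
Demo Talk starts before Keynote Slot ends → Keynote Slot and Demo Talk overlap.
Invited Discussion starts after Keynote Slot ends, so nothing later overlaps Keynote Slot either.
Invited Discussion starts after Demo Talk ends, so nothing later overlaps Demo Talk either.
Sponsor Discussion starts exactly when Invited Discussion ends (back-to-back, no overlap), so nothing later overlaps Invited Discussion either.
Lightning Slot starts after Sponsor Discussion ends.
Overlapping pairs: Demo Q&A & Plenary Talk, Demo Talk & Keynote Slot, Demo Talk & Lightning Session, Keynote Slot & Lightning Session — 4 in total.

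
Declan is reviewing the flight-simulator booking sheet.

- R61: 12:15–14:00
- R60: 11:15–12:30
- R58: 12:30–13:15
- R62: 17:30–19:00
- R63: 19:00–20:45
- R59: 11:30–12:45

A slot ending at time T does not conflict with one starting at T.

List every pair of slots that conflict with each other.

R58 & R59, R58 & R61, R59 & R60, R59 & R61, R60 & R61

Sorted by start: R60, R59, R61, R58, R62, R63.
R59 starts before R60 ends → R60 and R59 overlap.
R61 starts before R60 ends → R60 and R61 overlap.
R58 starts exactly when R60 ends (back-to-back, no overlap) — done with R60.
R61 starts before R59 ends → R59 and R61 overlap.
R58 starts before R59 ends → R59 and R58 overlap.
R62 starts after R59 ends — done with R59.
R58 starts before R61 ends → R61 and R58 overlap.
R62 starts after R61 ends — done with R61.
R62 starts after R58 ends — done with R58.
R63 starts exactly when R62 ends (back-to-back, no overlap).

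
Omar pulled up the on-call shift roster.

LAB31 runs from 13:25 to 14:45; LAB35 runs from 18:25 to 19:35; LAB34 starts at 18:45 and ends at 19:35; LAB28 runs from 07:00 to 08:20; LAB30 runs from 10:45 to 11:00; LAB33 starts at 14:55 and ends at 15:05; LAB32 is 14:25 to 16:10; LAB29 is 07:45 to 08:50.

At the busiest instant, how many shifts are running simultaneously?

Sort all start/end points and keep a running count:
07:00 start LAB28 → 1
07:45 start LAB29 → 2
08:20 end LAB28 → 1
08:50 end LAB29 → 0
10:45 start LAB30 → 1
11:00 end LAB30 → 0
13:25 start LAB31 → 1
14:25 start LAB32 → 2
14:45 end LAB31 → 1
14:55 start LAB33 → 2
15:05 end LAB33 → 1
16:10 end LAB32 → 0
18:25 start LAB35 → 1
18:45 start LAB34 → 2
19:35 end LAB34 → 1
19:35 end LAB35 → 0
Peak is 2, at 07:45 (LAB28, LAB29).

2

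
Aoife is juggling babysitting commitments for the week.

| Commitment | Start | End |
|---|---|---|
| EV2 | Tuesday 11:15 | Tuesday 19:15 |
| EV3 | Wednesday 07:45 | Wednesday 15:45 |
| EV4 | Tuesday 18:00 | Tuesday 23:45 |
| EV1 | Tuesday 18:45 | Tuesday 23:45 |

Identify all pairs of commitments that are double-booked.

EV1 & EV2, EV1 & EV4, EV2 & EV4

Sorted by start: EV2, EV4, EV1, EV3.
EV4 starts before EV2 ends → EV2 and EV4 overlap.
EV1 starts before EV2 ends → EV2 and EV1 overlap.
EV3 starts after EV2 ends.
EV1 starts before EV4 ends → EV4 and EV1 overlap.
EV3 starts after EV4 ends.
EV3 starts after EV1 ends.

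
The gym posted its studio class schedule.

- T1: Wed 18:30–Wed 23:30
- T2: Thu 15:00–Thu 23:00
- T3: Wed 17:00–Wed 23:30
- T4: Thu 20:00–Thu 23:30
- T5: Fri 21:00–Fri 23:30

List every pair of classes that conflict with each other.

T1 & T3, T2 & T4

Sorted by start: T3, T1, T2, T4, T5.
T1 starts before T3 ends → T3 and T1 overlap.
T2 starts after T3 ends — done with T3.
T2 starts after T1 ends — done with T1.
T4 starts before T2 ends → T2 and T4 overlap.
T5 starts after T2 ends.
T5 starts after T4 ends.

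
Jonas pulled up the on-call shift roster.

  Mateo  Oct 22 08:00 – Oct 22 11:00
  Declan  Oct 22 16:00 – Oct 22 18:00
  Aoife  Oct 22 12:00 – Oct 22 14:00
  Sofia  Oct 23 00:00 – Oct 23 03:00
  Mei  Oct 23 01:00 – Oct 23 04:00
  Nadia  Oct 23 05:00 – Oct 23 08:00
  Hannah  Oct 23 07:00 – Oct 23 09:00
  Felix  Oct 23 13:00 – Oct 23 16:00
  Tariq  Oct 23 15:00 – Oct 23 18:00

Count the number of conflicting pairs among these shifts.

3

Sorted by start: Mateo, Aoife, Declan, Sofia, Mei, Nadia, Hannah, Felix, Tariq.
Aoife starts after Mateo ends, so nothing later overlaps Mateo either.
Declan starts after Aoife ends, so nothing later overlaps Aoife either.
Sofia starts after Declan ends, so nothing later overlaps Declan either.
Mei starts before Sofia ends → Sofia and Mei overlap.
Nadia starts after Sofia ends, so nothing later overlaps Sofia either.
Nadia starts after Mei ends, so nothing later overlaps Mei either.
Hannah starts before Nadia ends → Nadia and Hannah overlap.
Felix starts after Nadia ends, so nothing later overlaps Nadia either.
Felix starts after Hannah ends, so nothing later overlaps Hannah either.
Tariq starts before Felix ends → Felix and Tariq overlap.
Overlapping pairs: Felix & Tariq, Hannah & Nadia, Mei & Sofia — 3 in total.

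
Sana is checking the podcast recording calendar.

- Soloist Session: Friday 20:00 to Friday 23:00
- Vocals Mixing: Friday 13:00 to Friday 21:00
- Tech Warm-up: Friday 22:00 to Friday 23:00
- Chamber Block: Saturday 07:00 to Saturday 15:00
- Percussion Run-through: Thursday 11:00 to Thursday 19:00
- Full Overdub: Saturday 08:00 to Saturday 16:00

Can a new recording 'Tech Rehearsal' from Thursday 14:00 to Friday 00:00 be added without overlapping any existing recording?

No — it overlaps Percussion Run-through

Percussion Run-through: starts Thursday 11:00 before Tech Rehearsal ends Friday 00:00, and ends Thursday 19:00 after Tech Rehearsal starts Thursday 14:00 → overlap.
Vocals Mixing: starts Friday 13:00 at or after Tech Rehearsal ends Friday 00:00 → clear.
Soloist Session: starts Friday 20:00 at or after Tech Rehearsal ends Friday 00:00 → clear.
Tech Warm-up: starts Friday 22:00 at or after Tech Rehearsal ends Friday 00:00 → clear.
Chamber Block: starts Saturday 07:00 at or after Tech Rehearsal ends Friday 00:00 → clear.
Full Overdub: starts Saturday 08:00 at or after Tech Rehearsal ends Friday 00:00 → clear.
Tech Rehearsal overlaps Percussion Run-through.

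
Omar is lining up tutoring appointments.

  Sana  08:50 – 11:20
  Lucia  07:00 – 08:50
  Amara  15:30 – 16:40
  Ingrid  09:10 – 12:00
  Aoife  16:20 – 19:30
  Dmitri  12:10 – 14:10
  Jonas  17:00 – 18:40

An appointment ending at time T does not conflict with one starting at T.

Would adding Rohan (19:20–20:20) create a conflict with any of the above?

Lucia: ends 08:50 at or before Rohan starts 19:20 → clear.
Sana: ends 11:20 at or before Rohan starts 19:20 → clear.
Ingrid: ends 12:00 at or before Rohan starts 19:20 → clear.
Dmitri: ends 14:10 at or before Rohan starts 19:20 → clear.
Amara: ends 16:40 at or before Rohan starts 19:20 → clear.
Aoife: starts 16:20 before Rohan ends 20:20, and ends 19:30 after Rohan starts 19:20 → overlap.
Jonas: ends 18:40 at or before Rohan starts 19:20 → clear.
Rohan overlaps Aoife.

Yes — it overlaps Aoife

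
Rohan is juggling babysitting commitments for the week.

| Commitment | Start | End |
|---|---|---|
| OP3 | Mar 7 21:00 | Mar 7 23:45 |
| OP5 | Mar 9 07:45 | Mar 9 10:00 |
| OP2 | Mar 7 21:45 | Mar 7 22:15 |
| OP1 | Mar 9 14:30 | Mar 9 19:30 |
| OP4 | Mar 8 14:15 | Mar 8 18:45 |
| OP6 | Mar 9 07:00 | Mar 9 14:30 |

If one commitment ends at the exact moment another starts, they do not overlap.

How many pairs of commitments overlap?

Sorted by start: OP3, OP2, OP4, OP6, OP5, OP1.
OP2 starts before OP3 ends → OP3 and OP2 overlap.
OP4 starts after OP3 ends, so nothing later overlaps OP3 either.
OP4 starts after OP2 ends, so nothing later overlaps OP2 either.
OP6 starts after OP4 ends, so nothing later overlaps OP4 either.
OP5 starts before OP6 ends → OP6 and OP5 overlap.
OP1 starts exactly when OP6 ends (back-to-back, no overlap).
OP1 starts after OP5 ends.
Overlapping pairs: OP2 & OP3, OP5 & OP6 — 2 in total.

2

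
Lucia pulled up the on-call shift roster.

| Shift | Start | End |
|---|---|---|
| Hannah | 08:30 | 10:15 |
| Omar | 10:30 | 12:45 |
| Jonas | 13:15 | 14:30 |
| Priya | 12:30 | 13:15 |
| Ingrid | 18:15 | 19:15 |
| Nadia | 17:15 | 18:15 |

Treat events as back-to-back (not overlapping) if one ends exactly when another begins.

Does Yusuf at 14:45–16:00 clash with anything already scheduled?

Hannah: ends 10:15 at or before Yusuf starts 14:45 → clear.
Omar: ends 12:45 at or before Yusuf starts 14:45 → clear.
Priya: ends 13:15 at or before Yusuf starts 14:45 → clear.
Jonas: ends 14:30 at or before Yusuf starts 14:45 → clear.
Nadia: starts 17:15 at or after Yusuf ends 16:00 → clear.
Ingrid: starts 18:15 at or after Yusuf ends 16:00 → clear.

No — it doesn't clash with anything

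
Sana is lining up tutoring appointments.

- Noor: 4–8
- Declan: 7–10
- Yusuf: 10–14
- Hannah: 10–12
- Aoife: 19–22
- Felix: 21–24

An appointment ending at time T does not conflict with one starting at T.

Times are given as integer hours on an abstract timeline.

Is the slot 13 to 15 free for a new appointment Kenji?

No — it overlaps Yusuf

Noor: ends 8 at or before Kenji starts 13 → clear.
Declan: ends 10 at or before Kenji starts 13 → clear.
Yusuf: starts 10 before Kenji ends 15, and ends 14 after Kenji starts 13 → overlap.
Hannah: ends 12 at or before Kenji starts 13 → clear.
Aoife: starts 19 at or after Kenji ends 15 → clear.
Felix: starts 21 at or after Kenji ends 15 → clear.
Kenji overlaps Yusuf.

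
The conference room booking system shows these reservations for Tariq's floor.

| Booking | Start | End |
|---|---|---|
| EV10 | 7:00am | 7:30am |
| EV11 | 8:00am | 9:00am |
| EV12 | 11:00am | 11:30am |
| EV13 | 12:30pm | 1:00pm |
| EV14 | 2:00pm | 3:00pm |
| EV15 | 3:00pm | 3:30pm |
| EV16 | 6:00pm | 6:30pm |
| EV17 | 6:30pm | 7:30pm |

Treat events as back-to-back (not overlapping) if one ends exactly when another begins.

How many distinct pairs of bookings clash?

Two intervals overlap when each starts before the other ends.
Sorted by start: EV10, EV11, EV12, EV13, EV14, EV15, EV16, EV17.
EV11 starts after EV10 ends; EV10 is clear from here.
EV12 starts after EV11 ends; EV11 is clear from here.
EV13 starts after EV12 ends; EV12 is clear from here.
EV14 starts after EV13 ends; EV13 is clear from here.
EV15 starts exactly when EV14 ends (back-to-back, no overlap); EV14 is clear from here.
EV16 starts after EV15 ends; EV15 is clear from here.
EV17 starts exactly when EV16 ends (back-to-back, no overlap).
No pair overlaps.

0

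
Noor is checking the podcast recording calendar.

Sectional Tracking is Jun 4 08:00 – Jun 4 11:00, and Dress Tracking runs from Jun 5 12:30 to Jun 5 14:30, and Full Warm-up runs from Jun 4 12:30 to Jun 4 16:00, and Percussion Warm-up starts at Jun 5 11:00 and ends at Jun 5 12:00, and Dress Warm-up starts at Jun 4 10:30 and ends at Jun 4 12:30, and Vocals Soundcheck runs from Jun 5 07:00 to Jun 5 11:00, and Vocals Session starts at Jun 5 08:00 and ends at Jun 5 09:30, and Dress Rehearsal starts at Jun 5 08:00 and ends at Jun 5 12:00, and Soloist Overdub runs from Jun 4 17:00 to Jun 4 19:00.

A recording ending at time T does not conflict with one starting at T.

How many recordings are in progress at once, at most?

3

Sort all start/end points and keep a running count:
Jun 4 08:00 start Sectional Tracking → 1
Jun 4 10:30 start Dress Warm-up → 2
Jun 4 11:00 end Sectional Tracking → 1
Jun 4 12:30 end Dress Warm-up → 0
Jun 4 12:30 start Full Warm-up → 1
Jun 4 16:00 end Full Warm-up → 0
Jun 4 17:00 start Soloist Overdub → 1
Jun 4 19:00 end Soloist Overdub → 0
Jun 5 07:00 start Vocals Soundcheck → 1
Jun 5 08:00 start Dress Rehearsal → 2
Jun 5 08:00 start Vocals Session → 3
Jun 5 09:30 end Vocals Session → 2
Jun 5 11:00 end Vocals Soundcheck → 1
Jun 5 11:00 start Percussion Warm-up → 2
Jun 5 12:00 end Dress Rehearsal → 1
Jun 5 12:00 end Percussion Warm-up → 0
Jun 5 12:30 start Dress Tracking → 1
Jun 5 14:30 end Dress Tracking → 0
Peak is 3, at Jun 5 08:00 (Dress Rehearsal, Vocals Session, Vocals Soundcheck).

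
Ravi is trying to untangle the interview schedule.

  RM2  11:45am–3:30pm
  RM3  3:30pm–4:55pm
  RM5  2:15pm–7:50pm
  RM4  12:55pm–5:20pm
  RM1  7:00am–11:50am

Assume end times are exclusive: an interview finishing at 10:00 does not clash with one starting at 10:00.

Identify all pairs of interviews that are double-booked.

Sorted by start: RM1, RM2, RM4, RM5, RM3.
RM2 starts before RM1 ends → RM1 and RM2 overlap.
RM4 starts after RM1 ends, so nothing later overlaps RM1 either.
RM4 starts before RM2 ends → RM2 and RM4 overlap.
RM5 starts before RM2 ends → RM2 and RM5 overlap.
RM3 starts exactly when RM2 ends (back-to-back, no overlap).
RM5 starts before RM4 ends → RM4 and RM5 overlap.
RM3 starts before RM4 ends → RM4 and RM3 overlap.
RM3 starts before RM5 ends → RM5 and RM3 overlap.

RM1 & RM2, RM2 & RM4, RM2 & RM5, RM3 & RM4, RM3 & RM5, RM4 & RM5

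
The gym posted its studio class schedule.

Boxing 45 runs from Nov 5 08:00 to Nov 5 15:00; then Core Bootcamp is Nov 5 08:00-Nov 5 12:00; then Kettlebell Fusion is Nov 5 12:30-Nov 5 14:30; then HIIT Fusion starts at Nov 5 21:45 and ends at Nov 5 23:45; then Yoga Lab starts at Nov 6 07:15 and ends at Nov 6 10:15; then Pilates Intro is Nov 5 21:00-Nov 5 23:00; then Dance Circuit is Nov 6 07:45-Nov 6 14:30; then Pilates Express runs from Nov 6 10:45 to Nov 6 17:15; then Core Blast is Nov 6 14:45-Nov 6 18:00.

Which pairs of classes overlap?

Two intervals overlap when each starts before the other ends.
Sorted by start: Boxing 45, Core Bootcamp, Kettlebell Fusion, Pilates Intro, HIIT Fusion, Yoga Lab, Dance Circuit, Pilates Express, Core Blast.
Core Bootcamp starts before Boxing 45 ends → Boxing 45 and Core Bootcamp overlap.
Kettlebell Fusion starts before Boxing 45 ends → Boxing 45 and Kettlebell Fusion overlap.
Pilates Intro starts after Boxing 45 ends, so nothing later overlaps Boxing 45 either.
Kettlebell Fusion starts after Core Bootcamp ends, so nothing later overlaps Core Bootcamp either.
Pilates Intro starts after Kettlebell Fusion ends, so nothing later overlaps Kettlebell Fusion either.
HIIT Fusion starts before Pilates Intro ends → Pilates Intro and HIIT Fusion overlap.
Yoga Lab starts after Pilates Intro ends, so nothing later overlaps Pilates Intro either.
Yoga Lab starts after HIIT Fusion ends, so nothing later overlaps HIIT Fusion either.
Dance Circuit starts before Yoga Lab ends → Yoga Lab and Dance Circuit overlap.
Pilates Express starts after Yoga Lab ends, so nothing later overlaps Yoga Lab either.
Pilates Express starts before Dance Circuit ends → Dance Circuit and Pilates Express overlap.
Core Blast starts after Dance Circuit ends.
Core Blast starts before Pilates Express ends → Pilates Express and Core Blast overlap.

Boxing 45 & Core Bootcamp, Boxing 45 & Kettlebell Fusion, Core Blast & Pilates Express, Dance Circuit & Pilates Express, Dance Circuit & Yoga Lab, HIIT Fusion & Pilates Intro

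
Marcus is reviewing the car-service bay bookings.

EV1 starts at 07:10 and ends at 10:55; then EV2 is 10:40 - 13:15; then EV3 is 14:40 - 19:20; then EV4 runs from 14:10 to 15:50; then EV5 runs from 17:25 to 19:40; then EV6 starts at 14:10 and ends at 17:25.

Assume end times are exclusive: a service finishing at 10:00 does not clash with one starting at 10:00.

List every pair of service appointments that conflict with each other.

Sorted by start: EV1, EV2, EV4, EV6, EV3, EV5.
EV2 starts before EV1 ends → EV1 and EV2 overlap.
EV4 starts after EV1 ends, so EV1 has no further overlaps.
EV4 starts after EV2 ends, so EV2 has no further overlaps.
EV6 starts before EV4 ends → EV4 and EV6 overlap.
EV3 starts before EV4 ends → EV4 and EV3 overlap.
EV5 starts after EV4 ends.
EV3 starts before EV6 ends → EV6 and EV3 overlap.
EV5 starts exactly when EV6 ends (back-to-back, no overlap).
EV5 starts before EV3 ends → EV3 and EV5 overlap.

EV1 & EV2, EV3 & EV4, EV3 & EV5, EV3 & EV6, EV4 & EV6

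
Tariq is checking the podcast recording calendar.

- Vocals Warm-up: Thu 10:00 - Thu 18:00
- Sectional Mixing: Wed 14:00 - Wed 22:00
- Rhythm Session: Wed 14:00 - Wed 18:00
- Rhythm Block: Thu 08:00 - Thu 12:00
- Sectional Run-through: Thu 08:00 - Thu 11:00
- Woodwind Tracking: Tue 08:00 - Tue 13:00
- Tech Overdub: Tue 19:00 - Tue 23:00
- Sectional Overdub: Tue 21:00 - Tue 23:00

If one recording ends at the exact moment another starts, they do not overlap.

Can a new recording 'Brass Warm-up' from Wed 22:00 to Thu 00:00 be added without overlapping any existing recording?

Yes — the slot is free

Woodwind Tracking: ends Tue 13:00 at or before Brass Warm-up starts Wed 22:00 → clear.
Tech Overdub: ends Tue 23:00 at or before Brass Warm-up starts Wed 22:00 → clear.
Sectional Overdub: ends Tue 23:00 at or before Brass Warm-up starts Wed 22:00 → clear.
Rhythm Session: ends Wed 18:00 at or before Brass Warm-up starts Wed 22:00 → clear.
Sectional Mixing: ends Wed 22:00 at or before Brass Warm-up starts Wed 22:00 → clear.
Sectional Run-through: starts Thu 08:00 at or after Brass Warm-up ends Thu 00:00 → clear.
Rhythm Block: starts Thu 08:00 at or after Brass Warm-up ends Thu 00:00 → clear.
Vocals Warm-up: starts Thu 10:00 at or after Brass Warm-up ends Thu 00:00 → clear.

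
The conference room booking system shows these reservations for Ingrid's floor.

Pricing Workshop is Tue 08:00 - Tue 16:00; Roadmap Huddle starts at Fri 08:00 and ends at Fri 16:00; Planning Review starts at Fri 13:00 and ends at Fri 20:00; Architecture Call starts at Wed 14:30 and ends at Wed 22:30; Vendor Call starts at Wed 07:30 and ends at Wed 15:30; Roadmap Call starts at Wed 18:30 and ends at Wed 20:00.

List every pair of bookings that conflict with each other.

Sorted by start: Pricing Workshop, Vendor Call, Architecture Call, Roadmap Call, Roadmap Huddle, Planning Review.
Vendor Call starts after Pricing Workshop ends, so nothing later overlaps Pricing Workshop either.
Architecture Call starts before Vendor Call ends → Vendor Call and Architecture Call overlap.
Roadmap Call starts after Vendor Call ends, so nothing later overlaps Vendor Call either.
Roadmap Call starts before Architecture Call ends → Architecture Call and Roadmap Call overlap.
Roadmap Huddle starts after Architecture Call ends, so nothing later overlaps Architecture Call either.
Roadmap Huddle starts after Roadmap Call ends, so nothing later overlaps Roadmap Call either.
Planning Review starts before Roadmap Huddle ends → Roadmap Huddle and Planning Review overlap.

Architecture Call & Roadmap Call, Architecture Call & Vendor Call, Planning Review & Roadmap Huddle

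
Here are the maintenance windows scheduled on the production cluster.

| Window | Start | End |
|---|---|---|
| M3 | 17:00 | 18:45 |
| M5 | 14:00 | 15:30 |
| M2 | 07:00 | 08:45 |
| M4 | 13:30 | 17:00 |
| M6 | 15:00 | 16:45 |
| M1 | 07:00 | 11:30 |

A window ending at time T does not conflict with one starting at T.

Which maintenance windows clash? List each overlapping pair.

Two intervals overlap when each starts before the other ends.
Sorted by start: M1, M2, M4, M5, M6, M3.
M2 starts before M1 ends → M1 and M2 overlap.
M4 starts after M1 ends, so M1 has no further overlaps.
M4 starts after M2 ends, so M2 has no further overlaps.
M5 starts before M4 ends → M4 and M5 overlap.
M6 starts before M4 ends → M4 and M6 overlap.
M3 starts exactly when M4 ends (back-to-back, no overlap).
M6 starts before M5 ends → M5 and M6 overlap.
M3 starts after M5 ends.
M3 starts after M6 ends.

M1 & M2, M4 & M5, M4 & M6, M5 & M6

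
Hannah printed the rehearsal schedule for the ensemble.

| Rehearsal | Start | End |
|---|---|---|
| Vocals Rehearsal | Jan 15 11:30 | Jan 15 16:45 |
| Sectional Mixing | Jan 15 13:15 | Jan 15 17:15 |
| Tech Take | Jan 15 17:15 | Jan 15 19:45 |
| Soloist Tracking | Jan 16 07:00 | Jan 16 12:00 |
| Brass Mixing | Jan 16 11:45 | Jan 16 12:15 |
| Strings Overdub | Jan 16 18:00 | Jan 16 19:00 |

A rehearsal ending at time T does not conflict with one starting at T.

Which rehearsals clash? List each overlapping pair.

Brass Mixing & Soloist Tracking, Sectional Mixing & Vocals Rehearsal

Check each pair: they overlap iff neither finishes before the other starts.
Sorted by start: Vocals Rehearsal, Sectional Mixing, Tech Take, Soloist Tracking, Brass Mixing, Strings Overdub.
Sectional Mixing starts before Vocals Rehearsal ends → Vocals Rehearsal and Sectional Mixing overlap.
Tech Take starts after Vocals Rehearsal ends, so Vocals Rehearsal has no further overlaps.
Tech Take starts exactly when Sectional Mixing ends (back-to-back, no overlap), so Sectional Mixing has no further overlaps.
Soloist Tracking starts after Tech Take ends, so Tech Take has no further overlaps.
Brass Mixing starts before Soloist Tracking ends → Soloist Tracking and Brass Mixing overlap.
Strings Overdub starts after Soloist Tracking ends.
Strings Overdub starts after Brass Mixing ends.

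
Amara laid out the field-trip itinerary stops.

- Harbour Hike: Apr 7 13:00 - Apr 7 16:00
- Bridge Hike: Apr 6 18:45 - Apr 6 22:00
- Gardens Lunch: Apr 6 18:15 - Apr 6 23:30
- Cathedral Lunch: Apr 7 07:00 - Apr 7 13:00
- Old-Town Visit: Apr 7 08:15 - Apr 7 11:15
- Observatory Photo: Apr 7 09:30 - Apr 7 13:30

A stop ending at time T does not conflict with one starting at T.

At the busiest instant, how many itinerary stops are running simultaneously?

Sort all start/end points and keep a running count:
Apr 6 18:15 start Gardens Lunch → 1
Apr 6 18:45 start Bridge Hike → 2
Apr 6 22:00 end Bridge Hike → 1
Apr 6 23:30 end Gardens Lunch → 0
Apr 7 07:00 start Cathedral Lunch → 1
Apr 7 08:15 start Old-Town Visit → 2
Apr 7 09:30 start Observatory Photo → 3
Apr 7 11:15 end Old-Town Visit → 2
Apr 7 13:00 end Cathedral Lunch → 1
Apr 7 13:00 start Harbour Hike → 2
Apr 7 13:30 end Observatory Photo → 1
Apr 7 16:00 end Harbour Hike → 0
Peak is 3, at Apr 7 09:30 (Cathedral Lunch, Observatory Photo, Old-Town Visit).

3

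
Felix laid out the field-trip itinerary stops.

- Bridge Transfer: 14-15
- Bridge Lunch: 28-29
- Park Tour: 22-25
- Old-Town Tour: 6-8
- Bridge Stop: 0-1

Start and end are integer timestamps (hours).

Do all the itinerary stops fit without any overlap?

Sorted by start: Bridge Stop, Old-Town Tour, Bridge Transfer, Park Tour, Bridge Lunch.
Old-Town Tour starts after Bridge Stop ends; Bridge Stop is clear from here.
Bridge Transfer starts after Old-Town Tour ends; Old-Town Tour is clear from here.
Park Tour starts after Bridge Transfer ends; Bridge Transfer is clear from here.
Bridge Lunch starts after Park Tour ends.
Every pair is clear; the schedule has no overlaps.

Yes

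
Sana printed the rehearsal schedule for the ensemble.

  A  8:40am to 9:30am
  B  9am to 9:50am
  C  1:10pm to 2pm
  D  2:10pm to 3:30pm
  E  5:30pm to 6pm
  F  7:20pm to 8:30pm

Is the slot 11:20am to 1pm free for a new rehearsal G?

A: ends 9:30am at or before G starts 11:20am → clear.
B: ends 9:50am at or before G starts 11:20am → clear.
C: starts 1:10pm at or after G ends 1pm → clear.
D: starts 2:10pm at or after G ends 1pm → clear.
E: starts 5:30pm at or after G ends 1pm → clear.
F: starts 7:20pm at or after G ends 1pm → clear.

Yes — the slot is free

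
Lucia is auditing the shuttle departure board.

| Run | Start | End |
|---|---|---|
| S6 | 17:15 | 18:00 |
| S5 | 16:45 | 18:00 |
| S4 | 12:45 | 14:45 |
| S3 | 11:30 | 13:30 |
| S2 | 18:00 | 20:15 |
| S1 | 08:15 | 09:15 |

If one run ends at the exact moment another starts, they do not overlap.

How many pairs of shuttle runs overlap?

2

Sorted by start: S1, S3, S4, S5, S6, S2.
S3 starts after S1 ends; S1 is clear from here.
S4 starts before S3 ends → S3 and S4 overlap.
S5 starts after S3 ends; S3 is clear from here.
S5 starts after S4 ends; S4 is clear from here.
S6 starts before S5 ends → S5 and S6 overlap.
S2 starts exactly when S5 ends (back-to-back, no overlap).
S2 starts exactly when S6 ends (back-to-back, no overlap).
Overlapping pairs: S3 & S4, S5 & S6 — 2 in total.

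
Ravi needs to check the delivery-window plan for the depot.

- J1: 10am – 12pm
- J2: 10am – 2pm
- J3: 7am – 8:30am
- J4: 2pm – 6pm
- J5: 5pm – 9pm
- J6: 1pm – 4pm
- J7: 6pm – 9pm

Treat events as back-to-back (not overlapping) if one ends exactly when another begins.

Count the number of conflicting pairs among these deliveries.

5

Sorted by start: J3, J1, J2, J6, J4, J5, J7.
J1 starts after J3 ends, so J3 has no further overlaps.
J2 starts before J1 ends → J1 and J2 overlap.
J6 starts after J1 ends, so J1 has no further overlaps.
J6 starts before J2 ends → J2 and J6 overlap.
J4 starts exactly when J2 ends (back-to-back, no overlap), so J2 has no further overlaps.
J4 starts before J6 ends → J6 and J4 overlap.
J5 starts after J6 ends, so J6 has no further overlaps.
J5 starts before J4 ends → J4 and J5 overlap.
J7 starts exactly when J4 ends (back-to-back, no overlap).
J7 starts before J5 ends → J5 and J7 overlap.
Overlapping pairs: J1 & J2, J2 & J6, J4 & J5, J4 & J6, J5 & J7 — 5 in total.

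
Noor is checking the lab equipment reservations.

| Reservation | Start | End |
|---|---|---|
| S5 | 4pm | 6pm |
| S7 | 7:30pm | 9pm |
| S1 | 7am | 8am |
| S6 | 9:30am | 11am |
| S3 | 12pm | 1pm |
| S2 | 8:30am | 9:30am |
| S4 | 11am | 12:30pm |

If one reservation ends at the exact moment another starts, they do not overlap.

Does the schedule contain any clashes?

Sorted by start: S1, S2, S6, S4, S3, S5, S7.
S2 starts after S1 ends, so nothing later overlaps S1 either.
S6 starts exactly when S2 ends (back-to-back, no overlap), so nothing later overlaps S2 either.
S4 starts exactly when S6 ends (back-to-back, no overlap), so nothing later overlaps S6 either.
S3 starts before S4 ends → S4 and S3 overlap.
That's a conflict, so the schedule is not conflict-free.

Yes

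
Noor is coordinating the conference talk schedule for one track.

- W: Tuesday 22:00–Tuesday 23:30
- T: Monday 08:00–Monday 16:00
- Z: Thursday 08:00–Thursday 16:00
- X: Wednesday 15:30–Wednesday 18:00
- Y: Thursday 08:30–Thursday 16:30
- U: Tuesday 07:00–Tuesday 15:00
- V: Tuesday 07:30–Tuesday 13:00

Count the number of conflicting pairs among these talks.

Sorted by start: T, U, V, W, X, Z, Y.
U starts after T ends — done with T.
V starts before U ends → U and V overlap.
W starts after U ends — done with U.
W starts after V ends — done with V.
X starts after W ends — done with W.
Z starts after X ends — done with X.
Y starts before Z ends → Z and Y overlap.
Overlapping pairs: U & V, Y & Z — 2 in total.

2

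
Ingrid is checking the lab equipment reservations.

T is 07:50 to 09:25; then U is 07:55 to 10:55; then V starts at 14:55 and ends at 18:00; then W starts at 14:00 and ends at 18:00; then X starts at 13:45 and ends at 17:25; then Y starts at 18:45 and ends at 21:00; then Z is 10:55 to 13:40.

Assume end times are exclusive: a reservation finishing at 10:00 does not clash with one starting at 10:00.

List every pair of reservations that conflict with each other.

T & U, V & W, V & X, W & X

Sorted by start: T, U, Z, X, W, V, Y.
U starts before T ends → T and U overlap.
Z starts after T ends, so nothing later overlaps T either.
Z starts exactly when U ends (back-to-back, no overlap), so nothing later overlaps U either.
X starts after Z ends, so nothing later overlaps Z either.
W starts before X ends → X and W overlap.
V starts before X ends → X and V overlap.
Y starts after X ends.
V starts before W ends → W and V overlap.
Y starts after W ends.
Y starts after V ends.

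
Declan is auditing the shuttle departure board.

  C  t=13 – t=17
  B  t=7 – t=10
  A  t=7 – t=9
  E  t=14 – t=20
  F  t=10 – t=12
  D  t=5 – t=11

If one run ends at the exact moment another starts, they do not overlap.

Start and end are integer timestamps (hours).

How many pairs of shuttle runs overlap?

5

Sorted by start: D, A, B, F, C, E.
A starts before D ends → D and A overlap.
B starts before D ends → D and B overlap.
F starts before D ends → D and F overlap.
C starts after D ends, so D has no further overlaps.
B starts before A ends → A and B overlap.
F starts after A ends, so A has no further overlaps.
F starts exactly when B ends (back-to-back, no overlap), so B has no further overlaps.
C starts after F ends, so F has no further overlaps.
E starts before C ends → C and E overlap.
Overlapping pairs: A & B, A & D, B & D, C & E, D & F — 5 in total.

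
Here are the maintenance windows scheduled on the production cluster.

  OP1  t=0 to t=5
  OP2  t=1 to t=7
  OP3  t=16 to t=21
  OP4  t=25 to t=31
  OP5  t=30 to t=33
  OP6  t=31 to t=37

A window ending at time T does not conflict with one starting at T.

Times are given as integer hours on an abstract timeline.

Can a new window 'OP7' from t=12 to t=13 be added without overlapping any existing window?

Yes — the slot is free

OP1: ends t=5 at or before OP7 starts t=12 → clear.
OP2: ends t=7 at or before OP7 starts t=12 → clear.
OP3: starts t=16 at or after OP7 ends t=13 → clear.
OP4: starts t=25 at or after OP7 ends t=13 → clear.
OP5: starts t=30 at or after OP7 ends t=13 → clear.
OP6: starts t=31 at or after OP7 ends t=13 → clear.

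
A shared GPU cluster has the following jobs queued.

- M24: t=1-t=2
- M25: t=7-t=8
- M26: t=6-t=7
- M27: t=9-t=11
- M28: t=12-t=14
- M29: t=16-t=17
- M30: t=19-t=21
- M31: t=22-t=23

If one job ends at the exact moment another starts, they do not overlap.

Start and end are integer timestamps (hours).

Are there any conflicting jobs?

Two intervals overlap when each starts before the other ends.
Sorted by start: M24, M26, M25, M27, M28, M29, M30, M31.
M26 starts after M24 ends, so nothing later overlaps M24 either.
M25 starts exactly when M26 ends (back-to-back, no overlap), so nothing later overlaps M26 either.
M27 starts after M25 ends, so nothing later overlaps M25 either.
M28 starts after M27 ends, so nothing later overlaps M27 either.
M29 starts after M28 ends, so nothing later overlaps M28 either.
M30 starts after M29 ends, so nothing later overlaps M29 either.
M31 starts after M30 ends.
Every pair is clear; the schedule has no overlaps.

No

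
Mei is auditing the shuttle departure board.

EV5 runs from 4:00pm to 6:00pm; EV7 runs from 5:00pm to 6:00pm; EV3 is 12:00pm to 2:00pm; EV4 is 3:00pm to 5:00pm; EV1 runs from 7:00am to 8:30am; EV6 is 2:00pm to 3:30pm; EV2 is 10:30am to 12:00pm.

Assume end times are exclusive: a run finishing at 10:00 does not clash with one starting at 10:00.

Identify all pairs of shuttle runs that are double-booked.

EV4 & EV5, EV4 & EV6, EV5 & EV7

Sorted by start: EV1, EV2, EV3, EV6, EV4, EV5, EV7.
EV2 starts after EV1 ends; EV1 is clear from here.
EV3 starts exactly when EV2 ends (back-to-back, no overlap); EV2 is clear from here.
EV6 starts exactly when EV3 ends (back-to-back, no overlap); EV3 is clear from here.
EV4 starts before EV6 ends → EV6 and EV4 overlap.
EV5 starts after EV6 ends; EV6 is clear from here.
EV5 starts before EV4 ends → EV4 and EV5 overlap.
EV7 starts exactly when EV4 ends (back-to-back, no overlap).
EV7 starts before EV5 ends → EV5 and EV7 overlap.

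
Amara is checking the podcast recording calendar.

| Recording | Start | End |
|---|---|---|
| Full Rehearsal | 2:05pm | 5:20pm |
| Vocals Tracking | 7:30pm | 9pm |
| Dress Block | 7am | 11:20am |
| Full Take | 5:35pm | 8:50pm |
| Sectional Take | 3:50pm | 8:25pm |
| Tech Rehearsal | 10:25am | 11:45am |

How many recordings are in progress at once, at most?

Sweep the timeline, counting +1 at each start and −1 at each end (ends before starts at a tie):
7am start Dress Block → 1
10:25am start Tech Rehearsal → 2
11:20am end Dress Block → 1
11:45am end Tech Rehearsal → 0
2:05pm start Full Rehearsal → 1
3:50pm start Sectional Take → 2
5:20pm end Full Rehearsal → 1
5:35pm start Full Take → 2
7:30pm start Vocals Tracking → 3
8:25pm end Sectional Take → 2
8:50pm end Full Take → 1
9pm end Vocals Tracking → 0
Peak is 3, at 7:30pm (Full Take, Sectional Take, Vocals Tracking).

3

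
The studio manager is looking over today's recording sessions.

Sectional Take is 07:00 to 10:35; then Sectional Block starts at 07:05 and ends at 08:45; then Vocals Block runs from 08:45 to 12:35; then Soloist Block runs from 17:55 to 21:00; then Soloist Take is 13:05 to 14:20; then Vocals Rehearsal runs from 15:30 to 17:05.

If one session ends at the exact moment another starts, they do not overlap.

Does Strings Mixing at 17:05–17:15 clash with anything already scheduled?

No — it doesn't clash with anything

Sectional Take: ends 10:35 at or before Strings Mixing starts 17:05 → clear.
Sectional Block: ends 08:45 at or before Strings Mixing starts 17:05 → clear.
Vocals Block: ends 12:35 at or before Strings Mixing starts 17:05 → clear.
Soloist Take: ends 14:20 at or before Strings Mixing starts 17:05 → clear.
Vocals Rehearsal: ends 17:05 at or before Strings Mixing starts 17:05 → clear.
Soloist Block: starts 17:55 at or after Strings Mixing ends 17:15 → clear.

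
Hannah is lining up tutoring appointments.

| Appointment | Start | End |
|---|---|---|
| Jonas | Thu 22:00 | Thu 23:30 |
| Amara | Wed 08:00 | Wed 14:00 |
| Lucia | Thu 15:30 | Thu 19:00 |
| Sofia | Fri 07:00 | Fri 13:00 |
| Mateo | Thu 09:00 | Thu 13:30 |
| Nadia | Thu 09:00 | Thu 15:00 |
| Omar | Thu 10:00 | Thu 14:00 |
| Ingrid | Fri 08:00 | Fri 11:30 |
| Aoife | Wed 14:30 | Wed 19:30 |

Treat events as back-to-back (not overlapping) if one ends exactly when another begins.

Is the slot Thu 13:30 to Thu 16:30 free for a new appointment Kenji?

No — it overlaps Lucia, Nadia, Omar

Amara: ends Wed 14:00 at or before Kenji starts Thu 13:30 → clear.
Aoife: ends Wed 19:30 at or before Kenji starts Thu 13:30 → clear.
Nadia: starts Thu 09:00 before Kenji ends Thu 16:30, and ends Thu 15:00 after Kenji starts Thu 13:30 → overlap.
Mateo: ends Thu 13:30 at or before Kenji starts Thu 13:30 → clear.
Omar: starts Thu 10:00 before Kenji ends Thu 16:30, and ends Thu 14:00 after Kenji starts Thu 13:30 → overlap.
Lucia: starts Thu 15:30 before Kenji ends Thu 16:30, and ends Thu 19:00 after Kenji starts Thu 13:30 → overlap.
Jonas: starts Thu 22:00 at or after Kenji ends Thu 16:30 → clear.
Sofia: starts Fri 07:00 at or after Kenji ends Thu 16:30 → clear.
Ingrid: starts Fri 08:00 at or after Kenji ends Thu 16:30 → clear.
Kenji overlaps Nadia, Omar, Lucia.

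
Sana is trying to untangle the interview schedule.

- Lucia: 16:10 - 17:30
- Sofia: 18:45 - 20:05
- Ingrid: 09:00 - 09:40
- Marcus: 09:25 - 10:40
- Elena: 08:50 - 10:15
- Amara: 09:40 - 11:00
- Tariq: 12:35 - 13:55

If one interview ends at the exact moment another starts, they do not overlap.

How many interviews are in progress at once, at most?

3

Walk through starts and ends in time order (an end at T is processed before a start at T):
08:50 start Elena → 1
09:00 start Ingrid → 2
09:25 start Marcus → 3
09:40 end Ingrid → 2
09:40 start Amara → 3
10:15 end Elena → 2
10:40 end Marcus → 1
11:00 end Amara → 0
12:35 start Tariq → 1
13:55 end Tariq → 0
16:10 start Lucia → 1
17:30 end Lucia → 0
18:45 start Sofia → 1
20:05 end Sofia → 0
Peak is 3, at 09:25 (Elena, Ingrid, Marcus).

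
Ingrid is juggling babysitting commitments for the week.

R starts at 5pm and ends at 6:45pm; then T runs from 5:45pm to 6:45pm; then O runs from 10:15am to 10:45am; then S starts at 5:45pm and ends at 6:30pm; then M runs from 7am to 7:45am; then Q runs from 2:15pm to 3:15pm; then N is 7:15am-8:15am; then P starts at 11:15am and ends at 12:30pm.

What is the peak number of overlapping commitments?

Walk through starts and ends in time order (an end at T is processed before a start at T):
7am start M → 1
7:15am start N → 2
7:45am end M → 1
8:15am end N → 0
10:15am start O → 1
10:45am end O → 0
11:15am start P → 1
12:30pm end P → 0
2:15pm start Q → 1
3:15pm end Q → 0
5pm start R → 1
5:45pm start S → 2
5:45pm start T → 3
6:30pm end S → 2
6:45pm end R → 1
6:45pm end T → 0
Peak is 3, at 5:45pm (R, S, T).

3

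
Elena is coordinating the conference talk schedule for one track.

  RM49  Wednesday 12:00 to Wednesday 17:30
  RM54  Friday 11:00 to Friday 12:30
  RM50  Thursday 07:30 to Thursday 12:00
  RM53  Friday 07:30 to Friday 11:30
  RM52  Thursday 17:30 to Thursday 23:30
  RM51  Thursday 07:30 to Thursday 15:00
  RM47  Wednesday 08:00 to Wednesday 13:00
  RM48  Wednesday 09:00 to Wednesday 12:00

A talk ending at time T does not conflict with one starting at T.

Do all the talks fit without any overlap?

No

Sorted by start: RM47, RM48, RM49, RM50, RM51, RM52, RM53, RM54.
RM48 starts before RM47 ends → RM47 and RM48 overlap.
That's a conflict, so the schedule is not conflict-free.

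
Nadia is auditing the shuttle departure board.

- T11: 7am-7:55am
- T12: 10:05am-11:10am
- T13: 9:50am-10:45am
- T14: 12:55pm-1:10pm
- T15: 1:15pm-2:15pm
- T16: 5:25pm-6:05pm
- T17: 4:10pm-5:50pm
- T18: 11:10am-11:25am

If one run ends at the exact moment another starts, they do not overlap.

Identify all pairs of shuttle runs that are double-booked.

Check each pair: they overlap iff neither finishes before the other starts.
Sorted by start: T11, T13, T12, T18, T14, T15, T17, T16.
T13 starts after T11 ends; T11 is clear from here.
T12 starts before T13 ends → T13 and T12 overlap.
T18 starts after T13 ends; T13 is clear from here.
T18 starts exactly when T12 ends (back-to-back, no overlap); T12 is clear from here.
T14 starts after T18 ends; T18 is clear from here.
T15 starts after T14 ends; T14 is clear from here.
T17 starts after T15 ends; T15 is clear from here.
T16 starts before T17 ends → T17 and T16 overlap.

T12 & T13, T16 & T17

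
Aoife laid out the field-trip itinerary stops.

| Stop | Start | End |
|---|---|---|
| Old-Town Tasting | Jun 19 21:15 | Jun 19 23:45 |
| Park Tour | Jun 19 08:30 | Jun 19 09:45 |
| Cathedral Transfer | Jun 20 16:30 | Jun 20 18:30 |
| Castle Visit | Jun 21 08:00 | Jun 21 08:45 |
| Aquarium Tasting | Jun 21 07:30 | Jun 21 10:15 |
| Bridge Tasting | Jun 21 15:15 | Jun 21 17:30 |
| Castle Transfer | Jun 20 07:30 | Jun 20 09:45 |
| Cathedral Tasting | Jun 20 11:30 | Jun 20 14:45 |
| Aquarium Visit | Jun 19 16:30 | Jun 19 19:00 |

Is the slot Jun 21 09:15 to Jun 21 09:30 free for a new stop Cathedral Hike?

No — it overlaps Aquarium Tasting

Park Tour: ends Jun 19 09:45 at or before Cathedral Hike starts Jun 21 09:15 → clear.
Aquarium Visit: ends Jun 19 19:00 at or before Cathedral Hike starts Jun 21 09:15 → clear.
Old-Town Tasting: ends Jun 19 23:45 at or before Cathedral Hike starts Jun 21 09:15 → clear.
Castle Transfer: ends Jun 20 09:45 at or before Cathedral Hike starts Jun 21 09:15 → clear.
Cathedral Tasting: ends Jun 20 14:45 at or before Cathedral Hike starts Jun 21 09:15 → clear.
Cathedral Transfer: ends Jun 20 18:30 at or before Cathedral Hike starts Jun 21 09:15 → clear.
Aquarium Tasting: starts Jun 21 07:30 before Cathedral Hike ends Jun 21 09:30, and ends Jun 21 10:15 after Cathedral Hike starts Jun 21 09:15 → overlap.
Castle Visit: ends Jun 21 08:45 at or before Cathedral Hike starts Jun 21 09:15 → clear.
Bridge Tasting: starts Jun 21 15:15 at or after Cathedral Hike ends Jun 21 09:30 → clear.
Cathedral Hike overlaps Aquarium Tasting.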